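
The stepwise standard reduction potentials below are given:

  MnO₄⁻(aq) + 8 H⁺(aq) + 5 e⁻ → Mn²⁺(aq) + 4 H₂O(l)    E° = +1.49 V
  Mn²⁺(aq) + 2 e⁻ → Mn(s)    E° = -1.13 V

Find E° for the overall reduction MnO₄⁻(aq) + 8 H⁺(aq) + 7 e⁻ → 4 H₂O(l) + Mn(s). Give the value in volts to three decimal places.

+0.741 V

Since ΔG° = −nFE° is additive over sequential reductions, n₃E°₃ = n₁E°₁ + n₂E°₂.
E°₃ = (5×+1.49 + 2×-1.13) / 7 = (+5.190) / 7 = +0.741 V.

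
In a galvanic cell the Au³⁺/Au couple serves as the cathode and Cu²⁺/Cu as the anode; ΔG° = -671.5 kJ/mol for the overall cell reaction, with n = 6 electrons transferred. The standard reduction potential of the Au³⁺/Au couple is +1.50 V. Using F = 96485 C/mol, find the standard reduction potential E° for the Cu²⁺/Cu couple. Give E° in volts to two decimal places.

+0.34 V

E°cell = −ΔG°/(nF) = −(-671.5×10³)/((6)(96485)) = +1.160 V.
Since Au³⁺/Au is the cathode and Cu²⁺/Cu the anode, E°cell = E°(Au³⁺/Au) − E°(Cu²⁺/Cu).
So E°(Cu²⁺/Cu) = E°(Au³⁺/Au) − E°cell = (+1.50) − (+1.160) = +0.34 V.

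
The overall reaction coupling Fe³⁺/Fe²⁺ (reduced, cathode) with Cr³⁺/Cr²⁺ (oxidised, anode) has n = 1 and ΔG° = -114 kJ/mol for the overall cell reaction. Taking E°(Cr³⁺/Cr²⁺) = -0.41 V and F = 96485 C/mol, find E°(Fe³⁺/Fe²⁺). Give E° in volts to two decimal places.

E°cell = −ΔG°/(nF) = −(-114×10³)/((1)(96485)) = +1.182 V.
Since Fe³⁺/Fe²⁺ is the cathode and Cr³⁺/Cr²⁺ the anode, E°cell = E°(Fe³⁺/Fe²⁺) − E°(Cr³⁺/Cr²⁺).
So E°(Fe³⁺/Fe²⁺) = E°cell + E°(Cr³⁺/Cr²⁺) = +1.182 + (-0.41) = +0.77 V.

+0.77 V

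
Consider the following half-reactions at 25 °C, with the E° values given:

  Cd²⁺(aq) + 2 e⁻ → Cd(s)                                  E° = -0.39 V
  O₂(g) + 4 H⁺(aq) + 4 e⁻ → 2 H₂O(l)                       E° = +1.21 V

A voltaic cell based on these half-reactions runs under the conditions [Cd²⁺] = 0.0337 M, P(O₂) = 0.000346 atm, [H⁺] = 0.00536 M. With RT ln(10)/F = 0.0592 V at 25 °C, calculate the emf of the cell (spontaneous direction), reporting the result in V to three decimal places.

+1.458 V

O₂/H₂O is the cathode (higher E°), Cd²⁺/Cd the anode: E°cell = +1.21 − (-0.39) = +1.60 V, n = 4.
Overall: O₂(g) + 4 H⁺(aq) + 2 Cd(s) → 2 H₂O(l) + 2 Cd²⁺(aq)
Q = [Cd²⁺]^2 / (P(O₂)·[H⁺]^4); log Q = 9.600.
E = E° − (0.0592/n) log Q = +1.60 − (0.0592/4)(9.600) = +1.458 V.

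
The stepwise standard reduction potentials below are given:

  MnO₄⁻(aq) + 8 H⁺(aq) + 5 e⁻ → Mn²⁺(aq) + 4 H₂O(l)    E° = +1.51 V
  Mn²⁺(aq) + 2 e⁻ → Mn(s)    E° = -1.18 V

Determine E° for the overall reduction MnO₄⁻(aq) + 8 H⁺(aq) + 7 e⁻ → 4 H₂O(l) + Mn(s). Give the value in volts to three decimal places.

Since ΔG° = −nFE° is additive over sequential reductions, n₃E°₃ = n₁E°₁ + n₂E°₂.
E°₃ = (5×+1.51 + 2×-1.18) / 7 = (+5.190) / 7 = +0.741 V.

+0.741 V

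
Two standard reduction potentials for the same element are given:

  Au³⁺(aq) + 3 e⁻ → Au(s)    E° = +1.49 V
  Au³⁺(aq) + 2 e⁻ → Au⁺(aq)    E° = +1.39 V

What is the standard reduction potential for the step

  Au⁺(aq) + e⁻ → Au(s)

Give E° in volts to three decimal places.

Sequential free energies add, so n₃E°₃ = n₁E°₁ + n₂E°₂.
With n₃ = 3, and the known step contributing 2×(+1.39) V, the unknown satisfies 1·E° = 3×(+1.49) − 2×(+1.39) = +1.690.
E° = +1.690 / 1 = +1.690 V.

+1.690 V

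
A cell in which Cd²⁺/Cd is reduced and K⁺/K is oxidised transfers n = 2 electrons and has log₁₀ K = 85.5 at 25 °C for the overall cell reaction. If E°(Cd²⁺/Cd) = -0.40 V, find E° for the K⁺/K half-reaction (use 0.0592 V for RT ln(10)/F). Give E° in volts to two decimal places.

-2.93 V

E°cell = (0.0592/n)·log K = (0.0592/2)(85.5) = +2.531 V.
Since Cd²⁺/Cd is the cathode and K⁺/K the anode, E°cell = E°(Cd²⁺/Cd) − E°(K⁺/K).
So E°(K⁺/K) = E°(Cd²⁺/Cd) − E°cell = (-0.40) − (+2.531) = -2.93 V.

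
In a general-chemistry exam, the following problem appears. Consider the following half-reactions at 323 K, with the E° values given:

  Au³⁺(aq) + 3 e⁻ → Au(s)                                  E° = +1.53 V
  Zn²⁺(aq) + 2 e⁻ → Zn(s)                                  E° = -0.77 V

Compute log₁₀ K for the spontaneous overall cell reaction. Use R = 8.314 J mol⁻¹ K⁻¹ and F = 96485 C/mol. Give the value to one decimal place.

215.3

Cathode: Au³⁺/Au; anode: Zn²⁺/Zn. E°cell = (+1.53) − (-0.77) = +2.30 V, with n = 6.
ΔG° = −nFE° = −RT ln K, so ln K = nFE°/(RT) = (6)(96485)(+2.30) / ((8.314)(323)) = 495.823.
log₁₀ K = 495.823 / ln 10 = 215.3.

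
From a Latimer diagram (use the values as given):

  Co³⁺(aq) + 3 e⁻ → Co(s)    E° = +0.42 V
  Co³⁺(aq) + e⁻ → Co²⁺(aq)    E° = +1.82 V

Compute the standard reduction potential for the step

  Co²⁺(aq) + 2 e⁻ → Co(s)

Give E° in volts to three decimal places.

Sequential free energies add, so n₃E°₃ = n₁E°₁ + n₂E°₂.
With n₃ = 3, and the known step contributing 1×(+1.82) V, the unknown satisfies 2·E° = 3×(+0.42) − 1×(+1.82) = -0.560.
E° = -0.560 / 2 = -0.280 V.

-0.280 V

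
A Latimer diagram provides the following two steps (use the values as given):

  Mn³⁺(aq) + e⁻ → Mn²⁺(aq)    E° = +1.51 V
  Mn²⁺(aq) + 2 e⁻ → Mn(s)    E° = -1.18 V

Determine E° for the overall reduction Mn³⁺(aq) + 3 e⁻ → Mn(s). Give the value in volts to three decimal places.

Since ΔG° = −nFE° is additive over sequential reductions, n₃E°₃ = n₁E°₁ + n₂E°₂.
E°₃ = (1×+1.51 + 2×-1.18) / 3 = (-0.850) / 3 = -0.283 V.
E° values themselves are not directly additive — weighting by electron count is essential.

-0.283 V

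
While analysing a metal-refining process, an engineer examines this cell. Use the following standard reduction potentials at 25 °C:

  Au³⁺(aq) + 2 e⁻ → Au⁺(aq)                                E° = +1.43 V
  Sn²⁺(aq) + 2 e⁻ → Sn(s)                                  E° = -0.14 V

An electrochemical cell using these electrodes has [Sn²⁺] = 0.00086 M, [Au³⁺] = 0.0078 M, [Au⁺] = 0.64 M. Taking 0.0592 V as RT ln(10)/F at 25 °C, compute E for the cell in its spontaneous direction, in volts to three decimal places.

Au³⁺/Au⁺ is the cathode (higher E°), Sn²⁺/Sn the anode: E°cell = +1.43 − (-0.14) = +1.57 V, n = 2.
Overall: Au³⁺(aq) + Sn(s) → Au⁺(aq) + Sn²⁺(aq)
Q = [Au⁺]·[Sn²⁺] / ([Au³⁺]); log Q = -1.151.
E = E° − (0.0592/n) log Q = +1.57 − (0.0592/2)(-1.151) = +1.604 V.

+1.604 V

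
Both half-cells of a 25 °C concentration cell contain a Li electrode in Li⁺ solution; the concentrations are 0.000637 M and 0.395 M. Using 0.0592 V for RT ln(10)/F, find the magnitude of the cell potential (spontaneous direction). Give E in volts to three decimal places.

For a concentration cell E°cell = 0. The 0.395 M side is the cathode (reduction is favoured where [Li⁺] is higher).
With n = 1, E = −(0.0592/1) log([Li⁺]ₐₙ/[Li⁺]꜀ₐₜ) = −(0.0592/1) log(0.000637/0.395) = −(0.0592/1)(-2.792) = +0.165 V.

+0.165 V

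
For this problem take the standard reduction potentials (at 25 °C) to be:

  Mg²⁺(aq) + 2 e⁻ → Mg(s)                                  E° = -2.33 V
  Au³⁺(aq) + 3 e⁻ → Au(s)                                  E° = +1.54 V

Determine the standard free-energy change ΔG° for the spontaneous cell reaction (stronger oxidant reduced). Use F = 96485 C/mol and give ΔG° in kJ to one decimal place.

-2240.4 kJ

Au³⁺/Au (E° = +1.54 V) is the cathode; Mg²⁺/Mg (E° = -2.33 V) is the anode, so E°cell = +3.87 V.
Balancing electrons gives n = 6 (lcm of 3 and 2).
ΔG° = −nFE° = −(6)(96485)(+3.87) = -2,240,382 J = -2240.4 kJ.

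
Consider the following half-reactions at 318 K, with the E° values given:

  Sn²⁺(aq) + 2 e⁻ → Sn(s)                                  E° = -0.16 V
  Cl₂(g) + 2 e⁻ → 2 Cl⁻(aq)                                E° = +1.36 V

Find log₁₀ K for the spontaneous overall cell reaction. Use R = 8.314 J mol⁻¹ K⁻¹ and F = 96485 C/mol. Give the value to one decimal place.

48.2

Cathode: Cl₂/Cl⁻; anode: Sn²⁺/Sn. E°cell = (+1.36) − (-0.16) = +1.52 V, with n = 2.
ΔG° = −nFE° = −RT ln K, so ln K = nFE°/(RT) = (2)(96485)(+1.52) / ((8.314)(318)) = 110.942.
log₁₀ K = 110.942 / ln 10 = 48.2.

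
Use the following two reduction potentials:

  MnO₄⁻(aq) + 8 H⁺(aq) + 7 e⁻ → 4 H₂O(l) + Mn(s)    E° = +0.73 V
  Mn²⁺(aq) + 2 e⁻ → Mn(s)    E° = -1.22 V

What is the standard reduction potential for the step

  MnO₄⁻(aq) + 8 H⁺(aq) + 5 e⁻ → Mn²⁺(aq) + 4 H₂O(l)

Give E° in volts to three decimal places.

+1.510 V

Sequential free energies add, so n₃E°₃ = n₁E°₁ + n₂E°₂.
With n₃ = 7, and the known step contributing 2×(-1.22) V, the unknown satisfies 5·E° = 7×(+0.73) − 2×(-1.22) = +7.550.
E° = +7.550 / 5 = +1.510 V.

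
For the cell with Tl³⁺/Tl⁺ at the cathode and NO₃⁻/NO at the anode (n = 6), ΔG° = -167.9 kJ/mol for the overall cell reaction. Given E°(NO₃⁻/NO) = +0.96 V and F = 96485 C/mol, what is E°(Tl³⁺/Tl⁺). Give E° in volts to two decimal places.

+1.25 V

E°cell = −ΔG°/(nF) = −(-167.9×10³)/((6)(96485)) = +0.290 V.
Since Tl³⁺/Tl⁺ is the cathode and NO₃⁻/NO the anode, E°cell = E°(Tl³⁺/Tl⁺) − E°(NO₃⁻/NO).
So E°(Tl³⁺/Tl⁺) = E°cell + E°(NO₃⁻/NO) = +0.290 + (+0.96) = +1.25 V.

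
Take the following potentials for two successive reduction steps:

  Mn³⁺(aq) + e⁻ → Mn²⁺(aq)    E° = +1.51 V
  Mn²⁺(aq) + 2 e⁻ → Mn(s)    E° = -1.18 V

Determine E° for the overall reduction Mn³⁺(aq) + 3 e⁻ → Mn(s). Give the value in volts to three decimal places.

-0.283 V

Adding the free-energy changes (−nFE°) of the two steps gives −n₃FE°₃ = −n₁FE°₁ − n₂FE°₂.
E°₃ = (1×+1.51 + 2×-1.18) / 3 = (-0.850) / 3 = -0.283 V.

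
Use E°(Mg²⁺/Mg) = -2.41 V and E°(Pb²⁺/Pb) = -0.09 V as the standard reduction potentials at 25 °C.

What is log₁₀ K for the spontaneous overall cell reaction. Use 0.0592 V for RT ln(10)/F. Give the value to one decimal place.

Cathode: Pb²⁺/Pb; anode: Mg²⁺/Mg. E°cell = +2.32 V, n = 2.
log K = nE°cell / 0.0592 = (2)(+2.32) / 0.0592 = 78.4.

78.4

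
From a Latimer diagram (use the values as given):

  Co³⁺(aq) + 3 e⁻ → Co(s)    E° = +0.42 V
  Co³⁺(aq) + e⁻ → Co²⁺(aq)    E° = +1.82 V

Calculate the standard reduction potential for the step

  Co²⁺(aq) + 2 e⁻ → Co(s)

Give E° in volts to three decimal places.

Sequential free energies add, so n₃E°₃ = n₁E°₁ + n₂E°₂.
With n₃ = 3, and the known step contributing 1×(+1.82) V, the unknown satisfies 2·E° = 3×(+0.42) − 1×(+1.82) = -0.560.
E° = -0.560 / 2 = -0.280 V.

-0.280 V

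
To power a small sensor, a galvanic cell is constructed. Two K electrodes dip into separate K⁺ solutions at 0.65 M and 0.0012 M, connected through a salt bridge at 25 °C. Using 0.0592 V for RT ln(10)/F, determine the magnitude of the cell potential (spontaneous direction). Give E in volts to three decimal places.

+0.162 V

For a concentration cell E°cell = 0. The 0.65 M side is the cathode (reduction is favoured where [K⁺] is higher).
With n = 1, E = −(0.0592/1) log([K⁺]ₐₙ/[K⁺]꜀ₐₜ) = −(0.0592/1) log(0.0012/0.65) = −(0.0592/1)(-2.734) = +0.162 V.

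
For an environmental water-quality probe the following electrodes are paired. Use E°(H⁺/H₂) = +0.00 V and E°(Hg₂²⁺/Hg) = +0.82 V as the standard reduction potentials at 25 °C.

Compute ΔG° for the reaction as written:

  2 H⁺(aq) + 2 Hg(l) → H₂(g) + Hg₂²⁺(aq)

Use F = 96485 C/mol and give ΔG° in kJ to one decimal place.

+158.2 kJ

As written, H⁺/H₂ is reduced (cathode) and Hg₂²⁺/Hg is oxidised (anode), so E°cell = (+0.00) − (+0.82) = -0.82 V.
Balancing electrons gives n = 2.
ΔG° = −nFE° = −(2)(96485)(-0.82) = 158,235 J = +158.2 kJ.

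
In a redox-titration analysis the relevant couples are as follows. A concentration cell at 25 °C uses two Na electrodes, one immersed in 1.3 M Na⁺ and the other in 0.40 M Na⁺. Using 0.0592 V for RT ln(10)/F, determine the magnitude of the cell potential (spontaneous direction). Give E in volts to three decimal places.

+0.030 V

For a concentration cell E°cell = 0. The 1.3 M side is the cathode (reduction is favoured where [Na⁺] is higher).
With n = 1, E = −(0.0592/1) log([Na⁺]ₐₙ/[Na⁺]꜀ₐₜ) = −(0.0592/1) log(0.4/1.3) = −(0.0592/1)(-0.512) = +0.030 V.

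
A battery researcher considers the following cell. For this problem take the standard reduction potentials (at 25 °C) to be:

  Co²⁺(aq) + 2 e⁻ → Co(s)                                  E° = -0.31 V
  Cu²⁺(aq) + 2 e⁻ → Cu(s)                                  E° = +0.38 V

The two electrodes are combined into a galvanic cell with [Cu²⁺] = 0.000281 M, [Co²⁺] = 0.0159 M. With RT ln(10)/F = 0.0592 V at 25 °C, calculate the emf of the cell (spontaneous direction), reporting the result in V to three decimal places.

+0.638 V

Cu²⁺/Cu is the cathode (higher E°), Co²⁺/Co the anode: E°cell = +0.38 − (-0.31) = +0.69 V, n = 2.
Overall: Cu²⁺(aq) + Co(s) → Cu(s) + Co²⁺(aq)
Q = [Co²⁺] / ([Cu²⁺]); log Q = 1.753.
E = E° − (0.0592/n) log Q = +0.69 − (0.0592/2)(1.753) = +0.638 V.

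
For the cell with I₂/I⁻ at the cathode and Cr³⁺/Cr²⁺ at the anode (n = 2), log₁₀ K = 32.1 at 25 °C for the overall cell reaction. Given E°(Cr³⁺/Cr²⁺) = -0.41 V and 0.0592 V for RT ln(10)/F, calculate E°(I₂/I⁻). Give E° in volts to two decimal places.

E°cell = (0.0592/n)·log K = (0.0592/2)(32.1) = +0.950 V.
Since I₂/I⁻ is the cathode and Cr³⁺/Cr²⁺ the anode, E°cell = E°(I₂/I⁻) − E°(Cr³⁺/Cr²⁺).
So E°(I₂/I⁻) = E°cell + E°(Cr³⁺/Cr²⁺) = +0.950 + (-0.41) = +0.54 V.

+0.54 V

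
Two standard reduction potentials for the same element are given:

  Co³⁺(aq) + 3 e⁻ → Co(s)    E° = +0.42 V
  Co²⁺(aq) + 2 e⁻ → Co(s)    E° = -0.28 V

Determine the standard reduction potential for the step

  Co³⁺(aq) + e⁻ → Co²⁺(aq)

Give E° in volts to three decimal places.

Sequential free energies add, so n₃E°₃ = n₁E°₁ + n₂E°₂.
With n₃ = 3, and the known step contributing 2×(-0.28) V, the unknown satisfies 1·E° = 3×(+0.42) − 2×(-0.28) = +1.820.
E° = +1.820 / 1 = +1.820 V.

+1.820 V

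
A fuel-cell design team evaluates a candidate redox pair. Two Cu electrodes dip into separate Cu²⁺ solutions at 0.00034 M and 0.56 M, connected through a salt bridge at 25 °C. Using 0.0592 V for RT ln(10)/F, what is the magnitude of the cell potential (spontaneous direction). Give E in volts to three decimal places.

+0.095 V

For a concentration cell E°cell = 0. The 0.56 M side is the cathode (reduction is favoured where [Cu²⁺] is higher).
With n = 2, E = −(0.0592/2) log([Cu²⁺]ₐₙ/[Cu²⁺]꜀ₐₜ) = −(0.0592/2) log(0.00034/0.56) = −(0.0592/2)(-3.217) = +0.095 V.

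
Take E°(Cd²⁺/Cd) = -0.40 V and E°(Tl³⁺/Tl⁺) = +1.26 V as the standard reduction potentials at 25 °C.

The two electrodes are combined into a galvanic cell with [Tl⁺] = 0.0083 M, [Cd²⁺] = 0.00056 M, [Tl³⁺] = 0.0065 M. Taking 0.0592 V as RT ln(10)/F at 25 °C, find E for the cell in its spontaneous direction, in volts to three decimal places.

Tl³⁺/Tl⁺ is the cathode (higher E°), Cd²⁺/Cd the anode: E°cell = +1.26 − (-0.40) = +1.66 V, n = 2.
Overall: Tl³⁺(aq) + Cd(s) → Tl⁺(aq) + Cd²⁺(aq)
Q = [Tl⁺]·[Cd²⁺] / ([Tl³⁺]); log Q = -3.146.
E = E° − (0.0592/n) log Q = +1.66 − (0.0592/2)(-3.146) = +1.753 V.

+1.753 V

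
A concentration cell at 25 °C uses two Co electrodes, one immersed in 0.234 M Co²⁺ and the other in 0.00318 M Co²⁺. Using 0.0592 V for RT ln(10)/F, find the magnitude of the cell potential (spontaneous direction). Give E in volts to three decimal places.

+0.055 V

For a concentration cell E°cell = 0. The 0.234 M side is the cathode (reduction is favoured where [Co²⁺] is higher).
With n = 2, E = −(0.0592/2) log([Co²⁺]ₐₙ/[Co²⁺]꜀ₐₜ) = −(0.0592/2) log(0.00318/0.234) = −(0.0592/2)(-1.867) = +0.055 V.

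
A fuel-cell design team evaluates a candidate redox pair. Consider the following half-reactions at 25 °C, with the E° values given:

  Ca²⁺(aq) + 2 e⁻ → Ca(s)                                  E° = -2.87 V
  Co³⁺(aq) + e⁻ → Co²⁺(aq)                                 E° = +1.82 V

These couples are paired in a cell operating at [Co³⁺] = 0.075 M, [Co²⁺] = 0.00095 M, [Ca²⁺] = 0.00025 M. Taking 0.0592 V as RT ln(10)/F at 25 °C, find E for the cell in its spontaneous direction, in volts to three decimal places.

+4.909 V

Co³⁺/Co²⁺ is the cathode (higher E°), Ca²⁺/Ca the anode: E°cell = +1.82 − (-2.87) = +4.69 V, n = 2.
Overall: 2 Co³⁺(aq) + Ca(s) → 2 Co²⁺(aq) + Ca²⁺(aq)
Q = [Co²⁺]^2·[Ca²⁺] / ([Co³⁺]^2); log Q = -7.397.
E = E° − (0.0592/n) log Q = +4.69 − (0.0592/2)(-7.397) = +4.909 V.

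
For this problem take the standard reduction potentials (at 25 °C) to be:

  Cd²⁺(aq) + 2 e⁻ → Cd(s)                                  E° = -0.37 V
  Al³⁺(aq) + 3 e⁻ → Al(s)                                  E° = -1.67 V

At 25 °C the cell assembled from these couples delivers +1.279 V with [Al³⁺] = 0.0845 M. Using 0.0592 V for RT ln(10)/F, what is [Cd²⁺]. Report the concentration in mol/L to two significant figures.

0.038 M

Cd²⁺/Cd is the cathode, Al³⁺/Al the anode: E°cell = +1.30 V, n = 6.
Overall reaction: 3 Cd²⁺(aq) + 2 Al(s) → 3 Cd(s) + 2 Al³⁺(aq); Q = [Al³⁺]^2/[Cd²⁺]^3.
From E = E° − (0.0592/n) log Q: log Q = (E° − E)·n/0.0592 = (+1.30 − (+1.279))·6/0.0592 = 2.1284.
So 3·log[Cd²⁺] = 2·log(0.0845) − log Q = -2.1463 − (2.1284) = -4.2747; log[Cd²⁺] = -4.2747 / 3 = -1.4249; [Cd²⁺] = 10^(-1.4249) ≈ 0.038 M.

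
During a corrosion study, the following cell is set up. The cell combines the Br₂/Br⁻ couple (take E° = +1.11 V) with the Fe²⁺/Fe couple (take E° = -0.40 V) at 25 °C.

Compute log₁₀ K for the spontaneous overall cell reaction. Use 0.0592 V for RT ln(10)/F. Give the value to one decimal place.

Cathode: Br₂/Br⁻; anode: Fe²⁺/Fe. E°cell = +1.51 V, n = 2.
log K = nE°cell / 0.0592 = (2)(+1.51) / 0.0592 = 51.0.

51.0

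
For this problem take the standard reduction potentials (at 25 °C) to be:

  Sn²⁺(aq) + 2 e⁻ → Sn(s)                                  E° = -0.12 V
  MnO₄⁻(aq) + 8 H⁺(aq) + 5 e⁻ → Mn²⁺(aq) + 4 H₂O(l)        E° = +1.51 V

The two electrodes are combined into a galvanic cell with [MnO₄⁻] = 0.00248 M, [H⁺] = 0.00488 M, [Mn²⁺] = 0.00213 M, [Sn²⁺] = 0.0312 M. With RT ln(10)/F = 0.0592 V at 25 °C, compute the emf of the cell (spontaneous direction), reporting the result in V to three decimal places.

+1.456 V

MnO₄⁻/Mn²⁺ is the cathode (higher E°), Sn²⁺/Sn the anode: E°cell = +1.51 − (-0.12) = +1.63 V, n = 10.
Overall: 2 MnO₄⁻(aq) + 16 H⁺(aq) + 5 Sn(s) → 2 Mn²⁺(aq) + 8 H₂O(l) + 5 Sn²⁺(aq)
Q = [Mn²⁺]^2·[Sn²⁺]^5 / ([MnO₄⁻]^2·[H⁺]^16); log Q = 29.324.
E = E° − (0.0592/n) log Q = +1.63 − (0.0592/10)(29.324) = +1.456 V.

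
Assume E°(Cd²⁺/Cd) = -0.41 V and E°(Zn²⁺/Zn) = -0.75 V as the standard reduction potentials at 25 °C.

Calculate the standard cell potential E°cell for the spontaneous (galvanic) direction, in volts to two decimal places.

+0.34 V

The Cd²⁺/Cd couple has the higher reduction potential, so it is the cathode; Zn²⁺/Zn is oxidised at the anode.
E°cell = E°(cathode) − E°(anode) = (-0.41) − (-0.75) = +0.34 V.
Since E°cell > 0, the reaction is spontaneous under standard conditions.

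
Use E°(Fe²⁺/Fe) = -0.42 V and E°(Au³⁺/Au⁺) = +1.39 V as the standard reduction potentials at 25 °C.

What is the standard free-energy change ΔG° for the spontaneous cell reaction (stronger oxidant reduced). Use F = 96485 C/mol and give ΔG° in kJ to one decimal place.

Au³⁺/Au⁺ (E° = +1.39 V) is the cathode; Fe²⁺/Fe (E° = -0.42 V) is the anode, so E°cell = +1.81 V.
Balancing electrons gives n = 2 (lcm of 2 and 2).
ΔG° = −nFE° = −(2)(96485)(+1.81) = -349,276 J = -349.3 kJ.

-349.3 kJ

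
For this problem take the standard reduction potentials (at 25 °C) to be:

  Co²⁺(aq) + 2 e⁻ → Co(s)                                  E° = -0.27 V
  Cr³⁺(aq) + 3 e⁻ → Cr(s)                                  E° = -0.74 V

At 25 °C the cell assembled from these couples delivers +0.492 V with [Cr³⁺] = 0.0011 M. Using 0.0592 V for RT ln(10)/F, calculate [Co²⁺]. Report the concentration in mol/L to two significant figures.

Co²⁺/Co is the cathode, Cr³⁺/Cr the anode: E°cell = +0.47 V, n = 6.
Overall reaction: 3 Co²⁺(aq) + 2 Cr(s) → 3 Co(s) + 2 Cr³⁺(aq); Q = [Cr³⁺]^2/[Co²⁺]^3.
From E = E° − (0.0592/n) log Q: log Q = (E° − E)·n/0.0592 = (+0.47 − (+0.492))·6/0.0592 = -2.2297.
So 3·log[Co²⁺] = 2·log(0.0011) − log Q = -5.9172 − (-2.2297) = -3.6875; log[Co²⁺] = -3.6875 / 3 = -1.2292; [Co²⁺] = 10^(-1.2292) ≈ 0.059 M.

0.059 M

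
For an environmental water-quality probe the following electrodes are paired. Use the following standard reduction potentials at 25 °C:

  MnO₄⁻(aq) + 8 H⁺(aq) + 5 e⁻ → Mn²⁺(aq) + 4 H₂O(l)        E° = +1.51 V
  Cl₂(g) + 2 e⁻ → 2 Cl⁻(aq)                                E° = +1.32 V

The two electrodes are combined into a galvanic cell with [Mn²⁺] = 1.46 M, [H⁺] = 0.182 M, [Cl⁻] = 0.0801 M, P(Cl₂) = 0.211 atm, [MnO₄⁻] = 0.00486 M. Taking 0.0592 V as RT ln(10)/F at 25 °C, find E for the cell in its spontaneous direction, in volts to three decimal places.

+0.046 V

MnO₄⁻/Mn²⁺ is the cathode (higher E°), Cl₂/Cl⁻ the anode: E°cell = +1.51 − (+1.32) = +0.19 V, n = 10.
Overall: 2 MnO₄⁻(aq) + 16 H⁺(aq) + 10 Cl⁻(aq) → 2 Mn²⁺(aq) + 8 H₂O(l) + 5 Cl₂(g)
Q = [Mn²⁺]^2·P(Cl₂)^5 / ([MnO₄⁻]^2·[H⁺]^16·[Cl⁻]^10); log Q = 24.379.
E = E° − (0.0592/n) log Q = +0.19 − (0.0592/10)(24.379) = +0.046 V.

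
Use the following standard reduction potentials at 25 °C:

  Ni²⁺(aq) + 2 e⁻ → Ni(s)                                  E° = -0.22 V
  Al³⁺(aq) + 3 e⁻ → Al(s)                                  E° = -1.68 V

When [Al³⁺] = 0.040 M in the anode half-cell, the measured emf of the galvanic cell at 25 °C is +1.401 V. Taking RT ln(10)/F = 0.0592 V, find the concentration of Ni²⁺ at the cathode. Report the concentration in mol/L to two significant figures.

0.0012 M

Ni²⁺/Ni is the cathode, Al³⁺/Al the anode: E°cell = +1.46 V, n = 6.
Overall reaction: 3 Ni²⁺(aq) + 2 Al(s) → 3 Ni(s) + 2 Al³⁺(aq); Q = [Al³⁺]^2/[Ni²⁺]^3.
From E = E° − (0.0592/n) log Q: log Q = (E° − E)·n/0.0592 = (+1.46 − (+1.401))·6/0.0592 = 5.9797.
So 3·log[Ni²⁺] = 2·log(0.04) − log Q = -2.7959 − (5.9797) = -8.7756; log[Ni²⁺] = -8.7756 / 3 = -2.9252; [Ni²⁺] = 10^(-2.9252) ≈ 0.0012 M.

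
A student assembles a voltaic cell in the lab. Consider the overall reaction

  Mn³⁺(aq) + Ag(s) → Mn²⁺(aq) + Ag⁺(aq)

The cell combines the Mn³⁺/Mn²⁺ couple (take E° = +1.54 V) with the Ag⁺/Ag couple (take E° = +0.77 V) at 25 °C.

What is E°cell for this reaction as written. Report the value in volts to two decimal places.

+0.77 V

The Mn³⁺/Mn²⁺ couple has the higher reduction potential, so it is the cathode; Ag⁺/Ag is oxidised at the anode.
E°cell = E°(cathode) − E°(anode) = (+1.54) − (+0.77) = +0.77 V.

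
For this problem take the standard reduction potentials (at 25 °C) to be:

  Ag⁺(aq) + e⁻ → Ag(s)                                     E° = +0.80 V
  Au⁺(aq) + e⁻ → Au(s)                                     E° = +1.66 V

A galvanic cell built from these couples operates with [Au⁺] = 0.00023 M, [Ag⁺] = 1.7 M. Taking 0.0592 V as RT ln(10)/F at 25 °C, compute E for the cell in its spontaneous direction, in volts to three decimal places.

+0.631 V

Au⁺/Au is the cathode (higher E°), Ag⁺/Ag the anode: E°cell = +1.66 − (+0.80) = +0.86 V, n = 1.
Overall: Au⁺(aq) + Ag(s) → Au(s) + Ag⁺(aq)
Q = [Ag⁺] / ([Au⁺]); log Q = 3.869.
E = E° − (0.0592/n) log Q = +0.86 − (0.0592/1)(3.869) = +0.631 V.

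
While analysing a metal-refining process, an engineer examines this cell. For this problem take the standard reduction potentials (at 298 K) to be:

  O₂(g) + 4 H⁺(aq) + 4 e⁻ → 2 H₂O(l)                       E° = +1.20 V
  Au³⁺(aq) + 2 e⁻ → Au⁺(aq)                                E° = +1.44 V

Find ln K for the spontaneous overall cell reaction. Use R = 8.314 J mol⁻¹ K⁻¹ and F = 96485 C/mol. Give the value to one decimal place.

Cathode: Au³⁺/Au⁺; anode: O₂/H₂O. E°cell = (+1.44) − (+1.20) = +0.24 V, with n = 4.
ΔG° = −nFE° = −RT ln K, so ln K = nFE°/(RT) = (4)(96485)(+0.24) / ((8.314)(298)) = 37.386.

37.4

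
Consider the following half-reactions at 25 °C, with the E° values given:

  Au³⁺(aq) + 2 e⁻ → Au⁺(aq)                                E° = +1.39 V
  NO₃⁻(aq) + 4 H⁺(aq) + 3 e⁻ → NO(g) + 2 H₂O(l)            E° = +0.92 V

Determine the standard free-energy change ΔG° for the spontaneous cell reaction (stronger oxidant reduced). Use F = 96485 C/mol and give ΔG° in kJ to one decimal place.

-272.1 kJ

Au³⁺/Au⁺ (E° = +1.39 V) is the cathode; NO₃⁻/NO (E° = +0.92 V) is the anode, so E°cell = +0.47 V.
Balancing electrons gives n = 6 (lcm of 2 and 3).
ΔG° = −nFE° = −(6)(96485)(+0.47) = -272,088 J = -272.1 kJ.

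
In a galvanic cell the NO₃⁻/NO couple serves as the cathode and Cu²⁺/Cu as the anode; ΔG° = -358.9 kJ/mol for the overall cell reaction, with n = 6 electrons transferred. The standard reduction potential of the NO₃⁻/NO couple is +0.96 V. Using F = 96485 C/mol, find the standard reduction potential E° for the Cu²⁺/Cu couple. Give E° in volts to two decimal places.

E°cell = −ΔG°/(nF) = −(-358.9×10³)/((6)(96485)) = +0.620 V.
Since NO₃⁻/NO is the cathode and Cu²⁺/Cu the anode, E°cell = E°(NO₃⁻/NO) − E°(Cu²⁺/Cu).
So E°(Cu²⁺/Cu) = E°(NO₃⁻/NO) − E°cell = (+0.96) − (+0.620) = +0.34 V.

+0.34 V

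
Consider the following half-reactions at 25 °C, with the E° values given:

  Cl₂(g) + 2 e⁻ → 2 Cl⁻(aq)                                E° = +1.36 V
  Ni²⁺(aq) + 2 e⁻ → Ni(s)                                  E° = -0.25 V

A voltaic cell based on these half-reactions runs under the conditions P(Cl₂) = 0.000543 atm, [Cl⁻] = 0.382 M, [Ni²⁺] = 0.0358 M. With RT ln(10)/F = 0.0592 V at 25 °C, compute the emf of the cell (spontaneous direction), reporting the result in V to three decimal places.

Cl₂/Cl⁻ is the cathode (higher E°), Ni²⁺/Ni the anode: E°cell = +1.36 − (-0.25) = +1.61 V, n = 2.
Overall: Cl₂(g) + Ni(s) → 2 Cl⁻(aq) + Ni²⁺(aq)
Q = [Cl⁻]^2·[Ni²⁺] / (P(Cl₂)); log Q = 0.983.
E = E° − (0.0592/n) log Q = +1.61 − (0.0592/2)(0.983) = +1.581 V.

+1.581 V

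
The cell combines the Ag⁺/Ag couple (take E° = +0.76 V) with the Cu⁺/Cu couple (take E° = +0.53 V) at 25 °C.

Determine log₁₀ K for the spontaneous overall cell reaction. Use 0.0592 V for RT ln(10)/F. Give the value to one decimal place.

3.9

Cathode: Ag⁺/Ag; anode: Cu⁺/Cu. E°cell = +0.23 V, n = 1.
log K = nE°cell / 0.0592 = (1)(+0.23) / 0.0592 = 3.9.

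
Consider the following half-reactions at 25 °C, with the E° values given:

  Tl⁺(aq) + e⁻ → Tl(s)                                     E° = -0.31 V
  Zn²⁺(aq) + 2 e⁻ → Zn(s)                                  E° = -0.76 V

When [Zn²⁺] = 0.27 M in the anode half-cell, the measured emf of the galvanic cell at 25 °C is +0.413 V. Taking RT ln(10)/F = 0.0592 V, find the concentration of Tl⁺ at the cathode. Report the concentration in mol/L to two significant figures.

Tl⁺/Tl is the cathode, Zn²⁺/Zn the anode: E°cell = +0.45 V, n = 2.
Overall reaction: 2 Tl⁺(aq) + Zn(s) → 2 Tl(s) + Zn²⁺(aq); Q = [Zn²⁺]^1/[Tl⁺]^2.
From E = E° − (0.0592/n) log Q: log Q = (E° − E)·n/0.0592 = (+0.45 − (+0.413))·2/0.0592 = 1.2500.
So 2·log[Tl⁺] = 1·log(0.27) − log Q = -0.5686 − (1.2500) = -1.8186; log[Tl⁺] = -1.8186 / 2 = -0.9093; [Tl⁺] = 10^(-0.9093) ≈ 0.12 M.

0.12 M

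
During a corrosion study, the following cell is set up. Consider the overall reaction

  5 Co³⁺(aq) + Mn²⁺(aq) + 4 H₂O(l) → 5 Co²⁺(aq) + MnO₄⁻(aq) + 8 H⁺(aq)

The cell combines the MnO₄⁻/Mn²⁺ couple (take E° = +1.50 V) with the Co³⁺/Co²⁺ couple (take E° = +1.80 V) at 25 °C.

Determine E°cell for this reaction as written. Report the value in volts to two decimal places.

+0.30 V

The Co³⁺/Co²⁺ couple has the higher reduction potential, so it is the cathode; MnO₄⁻/Mn²⁺ is oxidised at the anode.
E°cell = E°(cathode) − E°(anode) = (+1.80) − (+1.50) = +0.30 V.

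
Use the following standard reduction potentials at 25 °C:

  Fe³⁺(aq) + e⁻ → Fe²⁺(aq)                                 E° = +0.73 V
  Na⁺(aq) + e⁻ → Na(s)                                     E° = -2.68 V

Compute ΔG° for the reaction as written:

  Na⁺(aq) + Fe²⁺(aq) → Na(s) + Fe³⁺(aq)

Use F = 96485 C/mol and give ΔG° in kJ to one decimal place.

+329.0 kJ

As written, Na⁺/Na is reduced (cathode) and Fe³⁺/Fe²⁺ is oxidised (anode), so E°cell = (-2.68) − (+0.73) = -3.41 V.
Balancing electrons gives n = 1.
ΔG° = −nFE° = −(1)(96485)(-3.41) = 329,014 J = +329.0 kJ.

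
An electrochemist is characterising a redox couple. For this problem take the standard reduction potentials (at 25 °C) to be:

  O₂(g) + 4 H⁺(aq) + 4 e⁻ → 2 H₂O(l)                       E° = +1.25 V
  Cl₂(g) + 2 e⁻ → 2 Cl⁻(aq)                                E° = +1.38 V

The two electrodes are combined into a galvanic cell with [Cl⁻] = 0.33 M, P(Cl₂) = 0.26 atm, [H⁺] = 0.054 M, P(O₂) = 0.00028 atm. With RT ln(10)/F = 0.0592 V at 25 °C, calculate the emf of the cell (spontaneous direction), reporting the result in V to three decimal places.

+0.269 V

Cl₂/Cl⁻ is the cathode (higher E°), O₂/H₂O the anode: E°cell = +1.38 − (+1.25) = +0.13 V, n = 4.
Overall: 2 Cl₂(g) + 2 H₂O(l) → 4 Cl⁻(aq) + O₂(g) + 4 H⁺(aq)
Q = [Cl⁻]^4·P(O₂)·[H⁺]^4 / (P(Cl₂)^2); log Q = -9.379.
E = E° − (0.0592/n) log Q = +0.13 − (0.0592/4)(-9.379) = +0.269 V.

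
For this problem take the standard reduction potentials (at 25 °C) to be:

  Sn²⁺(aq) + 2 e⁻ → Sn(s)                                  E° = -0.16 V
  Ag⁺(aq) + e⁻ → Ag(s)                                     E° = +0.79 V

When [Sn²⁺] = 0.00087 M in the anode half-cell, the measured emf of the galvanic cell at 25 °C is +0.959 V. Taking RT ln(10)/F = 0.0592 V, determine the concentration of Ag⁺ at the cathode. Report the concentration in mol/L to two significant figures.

0.042 M

Ag⁺/Ag is the cathode, Sn²⁺/Sn the anode: E°cell = +0.95 V, n = 2.
Overall reaction: 2 Ag⁺(aq) + Sn(s) → 2 Ag(s) + Sn²⁺(aq); Q = [Sn²⁺]^1/[Ag⁺]^2.
From E = E° − (0.0592/n) log Q: log Q = (E° − E)·n/0.0592 = (+0.95 − (+0.959))·2/0.0592 = -0.3041.
So 2·log[Ag⁺] = 1·log(0.00087) − log Q = -3.0605 − (-0.3041) = -2.7564; log[Ag⁺] = -2.7564 / 2 = -1.3782; [Ag⁺] = 10^(-1.3782) ≈ 0.042 M.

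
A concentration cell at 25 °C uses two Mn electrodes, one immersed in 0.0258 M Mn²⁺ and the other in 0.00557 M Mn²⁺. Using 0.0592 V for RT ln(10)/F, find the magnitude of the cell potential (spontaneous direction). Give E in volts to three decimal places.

For a concentration cell E°cell = 0. The 0.0258 M side is the cathode (reduction is favoured where [Mn²⁺] is higher).
With n = 2, E = −(0.0592/2) log([Mn²⁺]ₐₙ/[Mn²⁺]꜀ₐₜ) = −(0.0592/2) log(0.00557/0.0258) = −(0.0592/2)(-0.666) = +0.020 V.

+0.020 V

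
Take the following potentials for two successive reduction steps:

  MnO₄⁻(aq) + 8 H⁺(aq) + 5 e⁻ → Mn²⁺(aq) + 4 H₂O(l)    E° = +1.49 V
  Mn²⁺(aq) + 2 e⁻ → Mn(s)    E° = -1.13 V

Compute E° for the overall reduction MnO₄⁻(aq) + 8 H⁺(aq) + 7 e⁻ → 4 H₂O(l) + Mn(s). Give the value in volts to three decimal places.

Standard free energies of sequential steps add: ΔG°₃ = ΔG°₁ + ΔG°₂, so n₃E°₃ = n₁E°₁ + n₂E°₂.
E°₃ = (5×+1.49 + 2×-1.13) / 7 = (+5.190) / 7 = +0.741 V.

+0.741 V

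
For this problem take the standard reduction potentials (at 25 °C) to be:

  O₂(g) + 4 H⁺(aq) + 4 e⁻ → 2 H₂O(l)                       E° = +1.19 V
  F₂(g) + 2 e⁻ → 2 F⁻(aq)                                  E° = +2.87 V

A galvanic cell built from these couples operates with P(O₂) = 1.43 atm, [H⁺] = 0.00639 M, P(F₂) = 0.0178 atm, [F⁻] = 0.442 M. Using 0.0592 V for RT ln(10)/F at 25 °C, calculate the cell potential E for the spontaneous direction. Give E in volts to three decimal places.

F₂/F⁻ is the cathode (higher E°), O₂/H₂O the anode: E°cell = +2.87 − (+1.19) = +1.68 V, n = 4.
Overall: 2 F₂(g) + 2 H₂O(l) → 4 F⁻(aq) + O₂(g) + 4 H⁺(aq)
Q = [F⁻]^4·P(O₂)·[H⁺]^4 / (P(F₂)^2); log Q = -6.542.
E = E° − (0.0592/n) log Q = +1.68 − (0.0592/4)(-6.542) = +1.777 V.

+1.777 V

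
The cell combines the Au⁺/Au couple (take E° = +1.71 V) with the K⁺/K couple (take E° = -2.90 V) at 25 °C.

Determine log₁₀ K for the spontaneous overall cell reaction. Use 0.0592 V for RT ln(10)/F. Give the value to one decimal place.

77.9

Cathode: Au⁺/Au; anode: K⁺/K. E°cell = +4.61 V, n = 1.
log K = nE°cell / 0.0592 = (1)(+4.61) / 0.0592 = 77.9.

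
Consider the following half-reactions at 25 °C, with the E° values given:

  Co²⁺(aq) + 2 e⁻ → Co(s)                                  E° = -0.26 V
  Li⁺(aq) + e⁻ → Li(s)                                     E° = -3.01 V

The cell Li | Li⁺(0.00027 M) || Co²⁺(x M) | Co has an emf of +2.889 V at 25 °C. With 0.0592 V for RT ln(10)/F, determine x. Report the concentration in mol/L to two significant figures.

0.0036 M

Co²⁺/Co is the cathode, Li⁺/Li the anode: E°cell = +2.75 V, n = 2.
Overall reaction: Co²⁺(aq) + 2 Li(s) → Co(s) + 2 Li⁺(aq); Q = [Li⁺]^2/[Co²⁺]^1.
From E = E° − (0.0592/n) log Q: log Q = (E° − E)·n/0.0592 = (+2.75 − (+2.889))·2/0.0592 = -4.6959.
So 1·log[Co²⁺] = 2·log(0.00027) − log Q = -7.1373 − (-4.6959) = -2.4414; [Co²⁺] = 10^(-2.4414) ≈ 0.0036 M.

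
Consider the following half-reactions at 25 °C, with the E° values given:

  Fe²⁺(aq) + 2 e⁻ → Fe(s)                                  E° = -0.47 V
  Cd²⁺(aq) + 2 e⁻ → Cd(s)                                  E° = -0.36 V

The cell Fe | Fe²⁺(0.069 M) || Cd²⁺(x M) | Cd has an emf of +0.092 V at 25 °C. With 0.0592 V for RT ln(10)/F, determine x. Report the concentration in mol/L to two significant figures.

Cd²⁺/Cd is the cathode, Fe²⁺/Fe the anode: E°cell = +0.11 V, n = 2.
Overall reaction: Cd²⁺(aq) + Fe(s) → Cd(s) + Fe²⁺(aq); Q = [Fe²⁺]^1/[Cd²⁺]^1.
From E = E° − (0.0592/n) log Q: log Q = (E° − E)·n/0.0592 = (+0.11 − (+0.092))·2/0.0592 = 0.6081.
So 1·log[Cd²⁺] = 1·log(0.069) − log Q = -1.1612 − (0.6081) = -1.7693; [Cd²⁺] = 10^(-1.7693) ≈ 0.017 M.

0.017 M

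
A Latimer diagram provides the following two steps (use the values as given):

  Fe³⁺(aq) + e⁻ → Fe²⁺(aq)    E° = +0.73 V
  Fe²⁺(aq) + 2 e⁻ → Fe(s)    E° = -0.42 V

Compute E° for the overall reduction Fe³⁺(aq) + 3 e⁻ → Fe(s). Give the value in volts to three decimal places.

-0.037 V

Since ΔG° = −nFE° is additive over sequential reductions, n₃E°₃ = n₁E°₁ + n₂E°₂.
E°₃ = (1×+0.73 + 2×-0.42) / 3 = (-0.110) / 3 = -0.037 V.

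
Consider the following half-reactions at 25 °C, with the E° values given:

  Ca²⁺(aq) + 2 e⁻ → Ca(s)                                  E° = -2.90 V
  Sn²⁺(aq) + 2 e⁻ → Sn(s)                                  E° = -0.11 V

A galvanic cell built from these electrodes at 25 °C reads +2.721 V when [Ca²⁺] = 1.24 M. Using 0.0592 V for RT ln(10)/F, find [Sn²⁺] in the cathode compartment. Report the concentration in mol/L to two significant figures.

Sn²⁺/Sn is the cathode, Ca²⁺/Ca the anode: E°cell = +2.79 V, n = 2.
Overall reaction: Sn²⁺(aq) + Ca(s) → Sn(s) + Ca²⁺(aq); Q = [Ca²⁺]^1/[Sn²⁺]^1.
From E = E° − (0.0592/n) log Q: log Q = (E° − E)·n/0.0592 = (+2.79 − (+2.721))·2/0.0592 = 2.3311.
So 1·log[Sn²⁺] = 1·log(1.24) − log Q = 0.0934 − (2.3311) = -2.2377; [Sn²⁺] = 10^(-2.2377) ≈ 0.0058 M.

0.0058 M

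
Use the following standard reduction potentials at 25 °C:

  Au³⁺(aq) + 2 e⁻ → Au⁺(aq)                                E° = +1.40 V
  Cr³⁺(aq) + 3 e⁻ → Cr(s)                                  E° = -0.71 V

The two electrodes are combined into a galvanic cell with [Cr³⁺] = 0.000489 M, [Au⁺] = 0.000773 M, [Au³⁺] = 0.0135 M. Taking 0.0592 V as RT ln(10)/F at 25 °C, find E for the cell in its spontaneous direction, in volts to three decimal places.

+2.212 V

Au³⁺/Au⁺ is the cathode (higher E°), Cr³⁺/Cr the anode: E°cell = +1.40 − (-0.71) = +2.11 V, n = 6.
Overall: 3 Au³⁺(aq) + 2 Cr(s) → 3 Au⁺(aq) + 2 Cr³⁺(aq)
Q = [Au⁺]^3·[Cr³⁺]^2 / ([Au³⁺]^3); log Q = -10.348.
E = E° − (0.0592/n) log Q = +2.11 − (0.0592/6)(-10.348) = +2.212 V.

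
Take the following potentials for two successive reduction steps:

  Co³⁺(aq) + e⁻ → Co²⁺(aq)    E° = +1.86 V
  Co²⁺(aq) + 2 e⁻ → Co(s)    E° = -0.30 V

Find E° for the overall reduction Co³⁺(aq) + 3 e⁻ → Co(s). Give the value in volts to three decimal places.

Standard free energies of sequential steps add: ΔG°₃ = ΔG°₁ + ΔG°₂, so n₃E°₃ = n₁E°₁ + n₂E°₂.
E°₃ = (1×+1.86 + 2×-0.30) / 3 = (+1.260) / 3 = +0.420 V.

+0.420 V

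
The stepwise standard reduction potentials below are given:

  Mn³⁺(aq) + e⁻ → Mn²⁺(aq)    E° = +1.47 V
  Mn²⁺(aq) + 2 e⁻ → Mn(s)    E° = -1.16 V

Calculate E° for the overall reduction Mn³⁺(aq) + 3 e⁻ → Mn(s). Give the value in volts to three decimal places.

Adding the free-energy changes (−nFE°) of the two steps gives −n₃FE°₃ = −n₁FE°₁ − n₂FE°₂.
E°₃ = (1×+1.47 + 2×-1.16) / 3 = (-0.850) / 3 = -0.283 V.

-0.283 V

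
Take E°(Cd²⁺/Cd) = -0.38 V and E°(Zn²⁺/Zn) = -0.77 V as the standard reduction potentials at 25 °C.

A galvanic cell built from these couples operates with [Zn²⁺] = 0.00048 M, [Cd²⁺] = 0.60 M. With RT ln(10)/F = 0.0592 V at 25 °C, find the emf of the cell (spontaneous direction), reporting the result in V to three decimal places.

+0.482 V

Cd²⁺/Cd is the cathode (higher E°), Zn²⁺/Zn the anode: E°cell = -0.38 − (-0.77) = +0.39 V, n = 2.
Overall: Cd²⁺(aq) + Zn(s) → Cd(s) + Zn²⁺(aq)
Q = [Zn²⁺] / ([Cd²⁺]); log Q = -3.097.
E = E° − (0.0592/n) log Q = +0.39 − (0.0592/2)(-3.097) = +0.482 V.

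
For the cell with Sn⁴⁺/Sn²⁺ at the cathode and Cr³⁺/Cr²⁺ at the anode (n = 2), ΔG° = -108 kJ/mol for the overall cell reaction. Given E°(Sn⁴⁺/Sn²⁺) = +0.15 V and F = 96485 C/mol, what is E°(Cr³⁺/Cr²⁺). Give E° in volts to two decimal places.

-0.41 V

E°cell = −ΔG°/(nF) = −(-108×10³)/((2)(96485)) = +0.560 V.
Since Sn⁴⁺/Sn²⁺ is the cathode and Cr³⁺/Cr²⁺ the anode, E°cell = E°(Sn⁴⁺/Sn²⁺) − E°(Cr³⁺/Cr²⁺).
So E°(Cr³⁺/Cr²⁺) = E°(Sn⁴⁺/Sn²⁺) − E°cell = (+0.15) − (+0.560) = -0.41 V.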